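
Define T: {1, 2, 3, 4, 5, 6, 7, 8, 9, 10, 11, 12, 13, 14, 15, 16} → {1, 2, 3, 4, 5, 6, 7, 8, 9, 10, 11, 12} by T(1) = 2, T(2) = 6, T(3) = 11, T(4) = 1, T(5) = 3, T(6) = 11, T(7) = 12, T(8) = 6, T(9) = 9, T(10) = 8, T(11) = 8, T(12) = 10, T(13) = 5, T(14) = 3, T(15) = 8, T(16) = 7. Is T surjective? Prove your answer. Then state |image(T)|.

No element maps to 4, so T is not surjective.
The image of T is {1, 2, 3, 5, 6, 7, 8, 9, 10, 11, 12}, which has 11 elements.

11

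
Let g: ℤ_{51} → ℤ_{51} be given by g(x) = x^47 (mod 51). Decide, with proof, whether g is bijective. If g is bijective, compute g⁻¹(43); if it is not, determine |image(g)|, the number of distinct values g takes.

Computing x^47 mod 51 for each x (by repeated squaring, reducing mod 51 at every step), the values g(0), g(1), …, g(50) are: 0, 1, 26, 6, 13, 41, 3, 22, 32, 36, 46, 14, 27, 4, 11, 42, 16, 17, 18, 43, 23, 30, 7, 20, 39, 49, 2, 12, 31, 44, 21, 28, 8, 33, 34, 35, 9, 40, 47, 24, 37, 5, 15, 19, 29, 48, 10, 38, 45, 25, 50.
Every element of ℤ_{51} appears exactly once in this list, so g is a bijection, and in particular bijective.
Since g is bijective, we read off the preimage of 43 from the same table: g(19) = 43, so g⁻¹(43) = 19.

19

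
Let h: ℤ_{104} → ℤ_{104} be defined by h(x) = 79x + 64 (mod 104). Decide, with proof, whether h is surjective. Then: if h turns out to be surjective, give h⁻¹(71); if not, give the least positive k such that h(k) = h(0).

Recall that h is surjective if every y in the codomain equals h(x) for some x in the domain.
Since gcd(79, 104) = 1, 79 is invertible modulo 104. Euclid's algorithm: 104 = 1·79 + 25, 79 = 3·25 + 4, 25 = 6·4 + 1; back-substituting gives 1 = 79·79 − 60·104, so 79⁻¹ ≡ 79 (mod 104).
Then y ↦ 79(y − 64) is a two-sided inverse to h, so every y ∈ ℤ_{104} has a preimage.
Hence h is surjective.
Since h is surjective, we find h⁻¹(71): we need 79x ≡ 71 − 64 ≡ 7 (mod 104). Using 79⁻¹ = 79: x ≡ 79·7 = 553 = 5·104 + 33, so x = 33.
Check: h(33) = 79·33 + 64 = 2671 = 25·104 + 71 ≡ 71 (mod 104).

33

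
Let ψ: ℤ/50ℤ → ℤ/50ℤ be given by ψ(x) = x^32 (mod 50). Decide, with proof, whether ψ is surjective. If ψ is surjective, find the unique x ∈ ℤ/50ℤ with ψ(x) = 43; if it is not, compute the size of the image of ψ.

12

ψ(1) = 1^32 = 1.
ψ(7): Repeated squaring mod 50: 7^1 ≡ 7, 7^2 ≡ 7² = 49, 7^4 ≡ 49² = 2401 ≡ 1, 7^8 ≡ 1² = 1, 7^16 ≡ 1² = 1, 7^32 ≡ 1² = 1. So 7^32 ≡ 1 (mod 50).
So ψ(1) = ψ(7) = 1 while 1 ≠ 7, thus ψ is not injective.
A non-injective map from the 50-element set ℤ/50ℤ to itself takes at most 49 distinct values, so it cannot be surjective. Thus ψ is not surjective.
Since ψ is not surjective, we determine |image(ψ)|. Computing x^32 mod 50 for each x (by repeated squaring, reducing mod 50 at every step), the values ψ(0), ψ(1), …, ψ(49) are: 0, 1, 46, 41, 16, 25, 36, 1, 36, 31, 0, 21, 6, 31, 46, 25, 6, 11, 26, 11, 0, 41, 16, 21, 26, 25, 26, 21, 16, 41, 0, 11, 26, 11, 6, 25, 46, 31, 6, 21, 0, 31, 36, 1, 36, 25, 16, 41, 46, 1.
The distinct values are {0, 1, 6, 11, 16, 21, 25, 26, 31, 36, 41, 46}; there are 12 of them.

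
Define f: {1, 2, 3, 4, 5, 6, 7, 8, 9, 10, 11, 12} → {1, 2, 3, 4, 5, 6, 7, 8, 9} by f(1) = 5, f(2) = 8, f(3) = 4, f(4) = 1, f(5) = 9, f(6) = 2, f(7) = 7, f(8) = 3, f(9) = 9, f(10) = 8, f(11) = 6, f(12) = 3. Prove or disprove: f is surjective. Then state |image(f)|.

Every element of the codomain has a preimage: 1 = f(4), 2 = f(6), 3 = f(8), 4 = f(3), 5 = f(1), 6 = f(11), 7 = f(7), 8 = f(2), 9 = f(5).
Hence f is surjective.
The image of f is {1, 2, 3, 4, 5, 6, 7, 8, 9}, which has 9 elements.

9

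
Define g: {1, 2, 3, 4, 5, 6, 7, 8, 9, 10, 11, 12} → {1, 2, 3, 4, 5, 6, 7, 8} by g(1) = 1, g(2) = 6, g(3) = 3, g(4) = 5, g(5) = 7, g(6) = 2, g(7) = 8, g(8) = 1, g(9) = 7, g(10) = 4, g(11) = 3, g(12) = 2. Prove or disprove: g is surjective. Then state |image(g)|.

Every element of the codomain has a preimage: 1 = g(1), 2 = g(6), 3 = g(3), 4 = g(10), 5 = g(4), 6 = g(2), 7 = g(5), 8 = g(7).
So g is surjective.
The image of g is {1, 2, 3, 4, 5, 6, 7, 8}, which has 8 elements.

8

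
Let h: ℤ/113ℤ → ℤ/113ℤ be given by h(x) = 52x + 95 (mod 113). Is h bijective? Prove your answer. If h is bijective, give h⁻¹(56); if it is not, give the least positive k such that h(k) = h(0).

84

If h(a) = h(b), then 52a ≡ 52b (mod 113). Because gcd(52, 113) = 1, we may cancel 52 to get a ≡ b (mod 113).
We now compute 52⁻¹ mod 113 explicitly. Euclid's algorithm: 113 = 2·52 + 9, 52 = 5·9 + 7, 9 = 1·7 + 2, 7 = 3·2 + 1; back-substituting gives 1 = 50·52 − 23·113, so 52⁻¹ ≡ 50 (mod 113).
For any y ∈ ℤ/113ℤ, x = 50(y − 95) mod 113 satisfies h(x) = 52·50(y − 95) + 95 ≡ y (since 52·50 ≡ 1 mod 113). So every y has a preimage.
Hence h is bijective.
Since h is bijective, we compute h⁻¹(56): solve 52x + 95 ≡ 56 (mod 113), i.e. 52x ≡ 74 (mod 113).
Multiplying by 52⁻¹ = 50 gives x ≡ 50·74 = 3700 = 32·113 + 84 ≡ 84 (mod 113).
Check: h(84) = 52·84 + 95 = 4463 = 39·113 + 56 ≡ 56 (mod 113).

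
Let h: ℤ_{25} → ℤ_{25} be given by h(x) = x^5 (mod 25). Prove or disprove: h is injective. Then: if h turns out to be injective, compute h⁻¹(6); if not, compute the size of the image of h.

h(0) = 0^5 = 0.
h(5): Repeated squaring mod 25: 5^1 ≡ 5, 5^2 ≡ 5² = 25 ≡ 0, 5^4 ≡ 0² = 0. Since 5 = 4 + 1, 5^5 ≡ 0·5: 0·5 = 0. So 5^5 ≡ 0 (mod 25).
So h(0) = h(5) = 0 while 0 ≠ 5, hence h is not injective.
Since h is not injective, we determine |image(h)|. Computing x^5 mod 25 for each x (by repeated squaring, reducing mod 25 at every step), the values h(0), h(1), …, h(24) are: 0, 1, 7, 18, 24, 0, 1, 7, 18, 24, 0, 1, 7, 18, 24, 0, 1, 7, 18, 24, 0, 1, 7, 18, 24.
The distinct values are {0, 1, 7, 18, 24}; there are 5 of them.

5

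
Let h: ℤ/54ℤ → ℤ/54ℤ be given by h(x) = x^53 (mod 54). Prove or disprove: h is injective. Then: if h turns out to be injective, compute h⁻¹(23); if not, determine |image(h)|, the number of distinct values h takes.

h(0) = 0^53 = 0.
h(6): Repeated squaring mod 54: 6^1 ≡ 6, 6^2 ≡ 6² = 36, 6^4 ≡ 36² = 1296 ≡ 0, 6^8 ≡ 0² = 0, 6^16 ≡ 0² = 0, 6^32 ≡ 0² = 0. Since 53 = 32 + 16 + 4 + 1, 6^53 ≡ 0·0·0·6: 0·0 = 0, then 0·0 = 0, then 0·6 = 0. So 6^53 ≡ 0 (mod 54).
So h(0) = h(6) = 0 while 0 ≠ 6, thus h is not injective.
Since h is not injective, we determine |image(h)|. Computing x^53 mod 54 for each x (by repeated squaring, reducing mod 54 at every step), the values h(0), h(1), …, h(53) are: 0, 1, 14, 27, 34, 11, 0, 31, 44, 27, 46, 5, 0, 25, 2, 27, 22, 35, 0, 37, 50, 27, 16, 47, 0, 13, 26, 27, 28, 41, 0, 7, 38, 27, 4, 17, 0, 19, 32, 27, 52, 29, 0, 49, 8, 27, 10, 23, 0, 43, 20, 27, 40, 53.
The distinct values are {0, 1, 2, 4, 5, 7, 8, 10, 11, 13, 14, 16, 17, 19, 20, 22, 23, 25, 26, 27, 28, 29, 31, 32, 34, 35, 37, 38, 40, 41, 43, 44, 46, 47, 49, 50, 52, 53}; there are 38 of them.

38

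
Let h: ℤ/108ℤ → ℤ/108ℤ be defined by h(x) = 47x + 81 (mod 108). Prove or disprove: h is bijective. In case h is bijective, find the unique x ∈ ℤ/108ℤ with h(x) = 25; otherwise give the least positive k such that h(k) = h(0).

If h(u) = h(v), then 47u ≡ 47v (mod 108). Because gcd(47, 108) = 1, we may cancel 47 to get u ≡ v (mod 108).
We now compute 47⁻¹ mod 108 explicitly. Euclid's algorithm: 108 = 2·47 + 14, 47 = 3·14 + 5, 14 = 2·5 + 4, 5 = 1·4 + 1; back-substituting gives 1 = 23·47 − 10·108, so 47⁻¹ ≡ 23 (mod 108).
For any y ∈ ℤ/108ℤ, x = 23(y − 81) mod 108 satisfies h(x) = 47·23(y − 81) + 81 ≡ y (since 47·23 ≡ 1 mod 108). So every y has a preimage.
So h is bijective.
Since h is bijective, we find h⁻¹(25): we need 47x ≡ 25 − 81 ≡ 52 (mod 108). Using 47⁻¹ = 23: x ≡ 23·52 = 1196 = 11·108 + 8, so x = 8.
Check: h(8) = 47·8 + 81 = 457 = 4·108 + 25 ≡ 25 (mod 108).

8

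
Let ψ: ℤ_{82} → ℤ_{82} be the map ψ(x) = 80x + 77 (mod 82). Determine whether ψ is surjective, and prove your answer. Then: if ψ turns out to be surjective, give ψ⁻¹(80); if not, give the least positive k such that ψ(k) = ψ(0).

Since gcd(80, 82) = 2, we have 80x ≡ 0 (mod 2) for all x, so ψ(x) ≡ 1 (mod 2).
But 0 ≢ 1 (mod 2), so 0 ∈ ℤ_{82} has no preimage. Hence ψ is not surjective.
Since ψ is not surjective, we find the least positive k with ψ(k) = ψ(0): this means 80k ≡ 0 (mod 82), i.e. 82 ∣ 80k. Since gcd(80, 82) = 2, dividing through by 2 this holds exactly when 41 ∣ 40k, and as gcd(40, 41) = 1, exactly when 41 ∣ k.
The smallest positive such k is 41.

41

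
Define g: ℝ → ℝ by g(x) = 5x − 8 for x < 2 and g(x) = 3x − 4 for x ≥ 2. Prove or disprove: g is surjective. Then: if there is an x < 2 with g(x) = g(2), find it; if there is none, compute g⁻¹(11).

5

Both pieces are strictly increasing (slopes 5 and 3), so each is injective on its own interval.
The left piece maps (−∞, 2) onto (−∞, 2); the right piece maps [2, ∞) onto [2, ∞).
These images together cover ℝ, so g is surjective.
Because the two images are disjoint, no x < 2 has g(x) = g(2), so we compute g⁻¹(11): 11 lies in [2, ∞), so solve 3x − 4 = 11: x = (11 + 4)/3 = 5.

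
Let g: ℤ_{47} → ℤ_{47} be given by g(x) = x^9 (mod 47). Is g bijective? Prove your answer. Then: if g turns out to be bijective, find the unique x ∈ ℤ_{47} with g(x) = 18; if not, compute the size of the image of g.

7

Since 47 is prime, the nonzero elements of ℤ_{47} form a cyclic group of order 46.
As gcd(9, 46) = 1, raising to the 9th power is a bijection on this group: if x_1^9 ≡ x_2^9 then (x_1x_2^{−1})^9 = 1, and the only element of order dividing gcd(9, 46) = 1 is 1, so x_1 = x_2.
With g(0) = 0 this makes g injective on all of ℤ_{47}, hence bijective (finite equal-size domain and codomain). In particular g is bijective.
Since g is bijective, we find the preimage of 18. The inverse of x ↦ x^9 on (ℤ_{47})^× is x ↦ x^41, because 9·41 = 369 = 8·46 + 1 ≡ 1 (mod 46) and x^{46} = 1 for x ≠ 0 (Fermat). So g⁻¹(18) = 18^41 mod 47.
Repeated squaring mod 47: 18^1 ≡ 18, 18^2 ≡ 18² = 324 ≡ 42, 18^4 ≡ 42² = 1764 ≡ 25, 18^8 ≡ 25² = 625 ≡ 14, 18^16 ≡ 14² = 196 ≡ 8, 18^32 ≡ 8² = 64 ≡ 17. Since 41 = 32 + 8 + 1, 18^41 ≡ 17·14·18: 17·14 = 238 ≡ 3, then 3·18 = 54 ≡ 7. So 18^41 ≡ 7 (mod 47).
Hence g⁻¹(18) = 7.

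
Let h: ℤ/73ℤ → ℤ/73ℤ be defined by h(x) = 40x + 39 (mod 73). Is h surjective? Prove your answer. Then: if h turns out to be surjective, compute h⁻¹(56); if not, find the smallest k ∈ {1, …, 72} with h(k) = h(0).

57

Since gcd(40, 73) = 1, 40 is invertible modulo 73. Euclid's algorithm: 73 = 1·40 + 33, 40 = 1·33 + 7, 33 = 4·7 + 5, 7 = 1·5 + 2, 5 = 2·2 + 1; back-substituting gives 1 = 42·40 − 23·73, so 40⁻¹ ≡ 42 (mod 73).
Then y ↦ 42(y − 39) is a two-sided inverse to h, so every y ∈ ℤ/73ℤ has a preimage.
Hence h is surjective.
Since h is surjective, we find h⁻¹(56): we need 40x ≡ 56 − 39 ≡ 17 (mod 73). Using 40⁻¹ = 42: x ≡ 42·17 = 714 = 9·73 + 57, so x = 57.
Check: h(57) = 40·57 + 39 = 2319 = 31·73 + 56 ≡ 56 (mod 73).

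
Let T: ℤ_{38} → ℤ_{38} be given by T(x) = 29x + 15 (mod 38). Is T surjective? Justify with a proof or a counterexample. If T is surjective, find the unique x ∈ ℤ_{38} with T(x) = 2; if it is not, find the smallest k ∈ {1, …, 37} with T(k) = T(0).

Recall that T is surjective if every y in the codomain equals T(x) for some x in the domain.
Since gcd(29, 38) = 1, 29 is invertible modulo 38. Euclid's algorithm: 38 = 1·29 + 9, 29 = 3·9 + 2, 9 = 4·2 + 1; back-substituting gives 1 = 21·29 − 16·38, so 29⁻¹ ≡ 21 (mod 38).
For any y ∈ ℤ_{38}, x = 21(y − 15) mod 38 satisfies T(x) = 29·21(y − 15) + 15 ≡ y (since 29·21 ≡ 1 mod 38). So every y has a preimage.
Hence T is surjective.
Since T is surjective, we find T⁻¹(2): we need 29x ≡ 2 − 15 ≡ 25 (mod 38). Using 29⁻¹ = 21: x ≡ 21·25 = 525 = 13·38 + 31, so x = 31.
Check: T(31) = 29·31 + 15 = 914 = 24·38 + 2 ≡ 2 (mod 38).

31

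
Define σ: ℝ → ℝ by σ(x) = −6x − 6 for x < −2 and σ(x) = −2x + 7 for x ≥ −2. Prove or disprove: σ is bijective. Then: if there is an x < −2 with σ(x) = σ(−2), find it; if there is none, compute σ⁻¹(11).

Both pieces are strictly decreasing (slopes −6 and −2), so each is injective on its own interval.
The left piece maps (−∞, −2) onto (6, ∞); the right piece maps [−2, ∞) onto (−∞, 11].
These images overlap. In particular σ(−2) = 11 (right piece), and solving −6x − 6 = 11 on the left piece gives x = −17/6 < −2.
So σ(−17/6) = σ(−2) with −17/6 ≠ −2, and σ is not injective, hence not bijective. This x = −17/6 is the requested value below −2.

-17/6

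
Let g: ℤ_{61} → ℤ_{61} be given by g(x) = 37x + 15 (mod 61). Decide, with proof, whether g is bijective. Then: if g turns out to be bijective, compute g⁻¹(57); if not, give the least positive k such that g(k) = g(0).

44

If g(x_1) = g(x_2), then 37x_1 ≡ 37x_2 (mod 61). Because gcd(37, 61) = 1, we may cancel 37 to get x_1 ≡ x_2 (mod 61).
We now compute 37⁻¹ mod 61 explicitly. Euclid's algorithm: 61 = 1·37 + 24, 37 = 1·24 + 13, 24 = 1·13 + 11, 13 = 1·11 + 2, 11 = 5·2 + 1; back-substituting gives 1 = 33·37 − 20·61, so 37⁻¹ ≡ 33 (mod 61).
For any y ∈ ℤ_{61}, x = 33(y − 15) mod 61 satisfies g(x) = 37·33(y − 15) + 15 ≡ y (since 37·33 ≡ 1 mod 61). So every y has a preimage.
Therefore g is bijective.
Since g is bijective, we find g⁻¹(57): we need 37x ≡ 57 − 15 ≡ 42 (mod 61). Using 37⁻¹ = 33: x ≡ 33·42 = 1386 = 22·61 + 44, so x = 44.
Check: g(44) = 37·44 + 15 = 1643 = 26·61 + 57 ≡ 57 (mod 61).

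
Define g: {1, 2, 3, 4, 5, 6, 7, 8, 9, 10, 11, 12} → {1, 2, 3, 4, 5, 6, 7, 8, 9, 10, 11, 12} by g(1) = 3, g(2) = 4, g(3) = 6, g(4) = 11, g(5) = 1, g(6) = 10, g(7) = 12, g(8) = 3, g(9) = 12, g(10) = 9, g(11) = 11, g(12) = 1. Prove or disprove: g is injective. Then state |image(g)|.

8

g(1) = 3 = g(8) with 1 ≠ 8, so g is not injective.
The image of g is {1, 3, 4, 6, 9, 10, 11, 12}, which has 8 elements.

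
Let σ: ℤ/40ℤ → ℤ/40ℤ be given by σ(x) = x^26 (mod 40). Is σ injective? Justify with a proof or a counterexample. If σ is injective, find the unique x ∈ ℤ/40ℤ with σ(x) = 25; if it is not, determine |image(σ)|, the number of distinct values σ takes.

σ(4): Repeated squaring mod 40: 4^1 ≡ 4, 4^2 ≡ 4² = 16, 4^4 ≡ 16² = 256 ≡ 16, 4^8 ≡ 16² = 256 ≡ 16, 4^16 ≡ 16² = 256 ≡ 16. Since 26 = 16 + 8 + 2, 4^26 ≡ 16·16·16: 16·16 = 256 ≡ 16, then 16·16 = 256 ≡ 16. So 4^26 ≡ 16 (mod 40).
σ(6): Repeated squaring mod 40: 6^1 ≡ 6, 6^2 ≡ 6² = 36, 6^4 ≡ 36² = 1296 ≡ 16, 6^8 ≡ 16² = 256 ≡ 16, 6^16 ≡ 16² = 256 ≡ 16. Since 26 = 16 + 8 + 2, 6^26 ≡ 16·16·36: 16·16 = 256 ≡ 16, then 16·36 = 576 ≡ 16. So 6^26 ≡ 16 (mod 40).
So σ(4) = σ(6) = 16 while 4 ≠ 6, thus σ is not injective.
Since σ is not injective, we determine |image(σ)|. Computing x^26 mod 40 for each x (by repeated squaring, reducing mod 40 at every step), the values σ(0), σ(1), …, σ(39) are: 0, 1, 24, 9, 16, 25, 16, 9, 24, 1, 0, 1, 24, 9, 16, 25, 16, 9, 24, 1, 0, 1, 24, 9, 16, 25, 16, 9, 24, 1, 0, 1, 24, 9, 16, 25, 16, 9, 24, 1.
The distinct values are {0, 1, 9, 16, 24, 25}; there are 6 of them.

6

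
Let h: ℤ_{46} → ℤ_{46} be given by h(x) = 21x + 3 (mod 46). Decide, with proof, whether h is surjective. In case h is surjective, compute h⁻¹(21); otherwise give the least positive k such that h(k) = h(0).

14

Since gcd(21, 46) = 1, 21 is invertible modulo 46. Euclid's algorithm: 46 = 2·21 + 4, 21 = 5·4 + 1; back-substituting gives 1 = 11·21 − 5·46, so 21⁻¹ ≡ 11 (mod 46).
Then y ↦ 11(y − 3) is a two-sided inverse to h, so every y ∈ ℤ_{46} has a preimage.
So h is surjective.
Since h is surjective, we find h⁻¹(21): we need 21x ≡ 21 − 3 ≡ 18 (mod 46). Using 21⁻¹ = 11: x ≡ 11·18 = 198 = 4·46 + 14, so x = 14.
Check: h(14) = 21·14 + 3 = 297 = 6·46 + 21 ≡ 21 (mod 46).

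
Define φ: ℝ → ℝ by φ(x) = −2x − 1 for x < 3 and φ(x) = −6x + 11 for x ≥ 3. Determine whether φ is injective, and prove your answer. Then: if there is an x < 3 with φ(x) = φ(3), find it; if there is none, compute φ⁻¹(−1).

0

Both pieces are strictly decreasing (slopes −2 and −6), so each is injective on its own interval.
The left piece maps (−∞, 3) onto (−7, ∞); the right piece maps [3, ∞) onto (−∞, −7].
These images are disjoint, so no value is attained by both pieces. Therefore φ is injective.
Because the two images are disjoint, no x < 3 has φ(x) = φ(3), so we compute φ⁻¹(−1): −1 lies in (−7, ∞), so solve −2x − 1 = −1: x = (−1 + 1)/(−2) = 0.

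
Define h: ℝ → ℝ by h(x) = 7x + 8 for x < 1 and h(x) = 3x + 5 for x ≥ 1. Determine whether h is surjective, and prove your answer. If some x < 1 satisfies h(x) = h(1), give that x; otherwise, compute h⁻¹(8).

0

Both pieces are strictly increasing (slopes 7 and 3), so each is injective on its own interval.
The left piece maps (−∞, 1) onto (−∞, 15); the right piece maps [1, ∞) onto [8, ∞).
The union (−∞, 15) ∪ [8, ∞) covers ℝ, so h is surjective.
For the follow-up: the images overlap, so an x < 1 with h(x) = h(1) exists. h(1) = 8; solving 7x + 8 = 8 for x < 1 gives x = (8 − 8)/7 = 0.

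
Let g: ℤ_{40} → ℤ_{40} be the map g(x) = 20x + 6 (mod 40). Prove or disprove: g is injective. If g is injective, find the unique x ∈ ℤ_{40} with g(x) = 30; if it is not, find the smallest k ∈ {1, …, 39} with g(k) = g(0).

We have gcd(20, 40) = 20 > 1. Taking u = 0 and v = 2: g(0) = 6 and g(2) = 20·2 + 6 = 46 ≡ 6 (mod 40).
So g(0) = g(2) while 0 ≠ 2, thus g is not injective.
Since g is not injective, we find the least positive k with g(k) = g(0): this means 20k ≡ 0 (mod 40), i.e. 40 ∣ 20k. Since gcd(20, 40) = 20, dividing through by 20 this holds exactly when 2 ∣ k.
The smallest positive such k is 2.

2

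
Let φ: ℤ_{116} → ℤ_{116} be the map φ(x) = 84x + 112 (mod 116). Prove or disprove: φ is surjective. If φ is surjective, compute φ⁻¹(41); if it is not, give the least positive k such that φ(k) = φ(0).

Since gcd(84, 116) = 4, we have 84x ≡ 0 (mod 4) for all x, so φ(x) ≡ 0 (mod 4).
But 1 ≢ 0 (mod 4), so 1 ∈ ℤ_{116} has no preimage. So φ is not surjective.
Since φ is not surjective, we find the least positive k with φ(k) = φ(0): this means 84k ≡ 0 (mod 116), i.e. 116 ∣ 84k. Since gcd(84, 116) = 4, dividing through by 4 this holds exactly when 29 ∣ 21k, and as gcd(21, 29) = 1, exactly when 29 ∣ k.
The smallest positive such k is 29.

29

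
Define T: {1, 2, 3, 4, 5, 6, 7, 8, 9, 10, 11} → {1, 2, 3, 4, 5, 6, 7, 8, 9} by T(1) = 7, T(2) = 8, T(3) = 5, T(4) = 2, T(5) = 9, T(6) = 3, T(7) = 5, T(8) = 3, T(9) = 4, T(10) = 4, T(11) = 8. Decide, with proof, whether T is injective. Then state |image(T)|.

T(3) = 5 = T(7) with 3 ≠ 7, so T is not injective.
The image of T is {2, 3, 4, 5, 7, 8, 9}, which has 7 elements.

7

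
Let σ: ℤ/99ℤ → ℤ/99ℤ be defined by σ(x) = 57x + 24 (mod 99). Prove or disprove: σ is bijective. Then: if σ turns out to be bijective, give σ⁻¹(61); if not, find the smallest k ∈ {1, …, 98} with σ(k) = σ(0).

33

We have gcd(57, 99) = 3 > 1. Taking s = 0 and t = 33: σ(0) = 24 and σ(33) = 57·33 + 24 = 1905 ≡ 24 (mod 99).
So σ(0) = σ(33) while 0 ≠ 33, so σ is not injective, hence not bijective.
Since σ is not bijective, we find the least positive k with σ(k) = σ(0): this means 57k ≡ 0 (mod 99), i.e. 99 ∣ 57k. Since gcd(57, 99) = 3, dividing through by 3 this holds exactly when 33 ∣ 19k, and as gcd(19, 33) = 1, exactly when 33 ∣ k.
The smallest positive such k is 33.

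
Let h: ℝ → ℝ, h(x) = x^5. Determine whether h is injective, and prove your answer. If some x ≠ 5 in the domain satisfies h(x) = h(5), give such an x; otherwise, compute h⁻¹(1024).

4

On ℝ, x ↦ x^5 is strictly increasing (since 5 is odd), so h(s) = h(t) forces s = t. Hence h is injective.
Since x ↦ x^5 is strictly increasing on ℝ, it is injective there, so no x ≠ 5 in the domain has h(x) = h(5). We therefore compute h⁻¹(1024) = 1024^{1/5} = 4 (indeed 4^5 = 1024).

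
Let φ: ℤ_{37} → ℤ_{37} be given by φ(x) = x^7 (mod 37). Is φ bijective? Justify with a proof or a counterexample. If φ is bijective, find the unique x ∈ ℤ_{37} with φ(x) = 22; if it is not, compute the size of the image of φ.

Since 37 is prime, the nonzero elements of ℤ_{37} form a cyclic group of order 36.
As gcd(7, 36) = 1, raising to the 7th power is a bijection on this group: if u^7 ≡ v^7 then (uv^{−1})^7 = 1, and the only element of order dividing gcd(7, 36) = 1 is 1, so u = v.
With φ(0) = 0 this makes φ injective on all of ℤ_{37}, hence bijective (finite equal-size domain and codomain). In particular φ is bijective.
Since φ is bijective, we find the preimage of 22. The inverse of x ↦ x^7 on (ℤ_{37})^× is x ↦ x^31, because 7·31 = 217 = 6·36 + 1 ≡ 1 (mod 36) and x^{36} = 1 for x ≠ 0 (Fermat). So φ⁻¹(22) = 22^31 mod 37.
Repeated squaring mod 37: 22^1 ≡ 22, 22^2 ≡ 22² = 484 ≡ 3, 22^4 ≡ 3² = 9, 22^8 ≡ 9² = 81 ≡ 7, 22^16 ≡ 7² = 49 ≡ 12. Since 31 = 16 + 8 + 4 + 2 + 1, 22^31 ≡ 12·7·9·3·22: 12·7 = 84 ≡ 10, then 10·9 = 90 ≡ 16, then 16·3 = 48 ≡ 11, then 11·22 = 242 ≡ 20. So 22^31 ≡ 20 (mod 37).
Hence φ⁻¹(22) = 20.

20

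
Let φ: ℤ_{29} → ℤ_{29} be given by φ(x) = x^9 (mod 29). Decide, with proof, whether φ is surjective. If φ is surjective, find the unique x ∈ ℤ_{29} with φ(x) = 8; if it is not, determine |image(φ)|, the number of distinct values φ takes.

Since 29 is prime, the nonzero elements of ℤ_{29} form a cyclic group of order 28.
As gcd(9, 28) = 1, raising to the 9th power is a bijection on this group: if s^9 ≡ t^9 then (st^{−1})^9 = 1, and the only element of order dividing gcd(9, 28) = 1 is 1, so s = t.
With φ(0) = 0 this makes φ injective on all of ℤ_{29}, hence bijective (finite equal-size domain and codomain). In particular φ is surjective.
Since φ is surjective, we find the preimage of 8. The inverse of x ↦ x^9 on (ℤ_{29})^× is x ↦ x^25, because 9·25 = 225 = 8·28 + 1 ≡ 1 (mod 28) and x^{28} = 1 for x ≠ 0 (Fermat). So φ⁻¹(8) = 8^25 mod 29.
Repeated squaring mod 29: 8^1 ≡ 8, 8^2 ≡ 8² = 64 ≡ 6, 8^4 ≡ 6² = 36 ≡ 7, 8^8 ≡ 7² = 49 ≡ 20, 8^16 ≡ 20² = 400 ≡ 23. Since 25 = 16 + 8 + 1, 8^25 ≡ 23·20·8: 23·20 = 460 ≡ 25, then 25·8 = 200 ≡ 26. So 8^25 ≡ 26 (mod 29).
Hence φ⁻¹(8) = 26.

26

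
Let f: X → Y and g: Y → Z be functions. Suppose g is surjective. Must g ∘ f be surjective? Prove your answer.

not surjective

No. Take X = {1}, Y = Z = {1, 2, 3}, f(1) = 1, and g = identity (surjective).
Then (g ∘ f)(1) = 1, and 3 ∈ Z has no preimage under g ∘ f, so g ∘ f is not surjective.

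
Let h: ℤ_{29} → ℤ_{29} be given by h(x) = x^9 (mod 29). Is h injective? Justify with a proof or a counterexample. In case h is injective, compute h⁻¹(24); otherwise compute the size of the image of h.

Since 29 is prime, the nonzero elements of ℤ_{29} form a cyclic group of order 28.
As gcd(9, 28) = 1, raising to the 9th power is a bijection on this group: if u^9 ≡ v^9 then (uv^{−1})^9 = 1, and the only element of order dividing gcd(9, 28) = 1 is 1, so u = v.
With h(0) = 0 this makes h injective on all of ℤ_{29}, hence bijective (finite equal-size domain and codomain). In particular h is injective.
Since h is injective, we find the preimage of 24. The inverse of x ↦ x^9 on (ℤ_{29})^× is x ↦ x^25, because 9·25 = 225 = 8·28 + 1 ≡ 1 (mod 28) and x^{28} = 1 for x ≠ 0 (Fermat). So h⁻¹(24) = 24^25 mod 29.
Repeated squaring mod 29: 24^1 ≡ 24, 24^2 ≡ 24² = 576 ≡ 25, 24^4 ≡ 25² = 625 ≡ 16, 24^8 ≡ 16² = 256 ≡ 24, 24^16 ≡ 24² = 576 ≡ 25. Since 25 = 16 + 8 + 1, 24^25 ≡ 25·24·24: 25·24 = 600 ≡ 20, then 20·24 = 480 ≡ 16. So 24^25 ≡ 16 (mod 29).
Hence h⁻¹(24) = 16.

16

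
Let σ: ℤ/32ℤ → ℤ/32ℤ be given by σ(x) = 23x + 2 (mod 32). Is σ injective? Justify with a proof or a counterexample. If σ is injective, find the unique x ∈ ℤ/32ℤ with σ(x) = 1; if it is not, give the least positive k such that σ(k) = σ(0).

Recall: injectivity means: for all s, t in the domain, σ(s) = σ(t) implies s = t.
Suppose σ(s) = σ(t) in ℤ/32ℤ. Then 23s + 2 ≡ 23t + 2 (mod 32), thus 23(s − t) ≡ 0 (mod 32).
Since gcd(23, 32) = 1, 23 is invertible modulo 32, thus s − t ≡ 0 (mod 32), i.e. s = t.
Hence σ is injective.
We now compute 23⁻¹ mod 32 explicitly. Euclid's algorithm: 32 = 1·23 + 9, 23 = 2·9 + 5, 9 = 1·5 + 4, 5 = 1·4 + 1; back-substituting gives 1 = 7·23 − 5·32, so 23⁻¹ ≡ 7 (mod 32).
Since σ is injective, we find σ⁻¹(1): we need 23x ≡ 1 − 2 ≡ 31 (mod 32). Using 23⁻¹ = 7: x ≡ 7·31 = 217 = 6·32 + 25, so x = 25.
Check: σ(25) = 23·25 + 2 = 577 = 18·32 + 1 ≡ 1 (mod 32).

25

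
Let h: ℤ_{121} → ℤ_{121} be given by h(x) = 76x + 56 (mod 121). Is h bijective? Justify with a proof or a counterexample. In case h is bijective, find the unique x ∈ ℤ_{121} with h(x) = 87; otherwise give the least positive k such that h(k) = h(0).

Recall that h is injective when h(u) = h(v) forces u = v.
If h(u) = h(v), then 76u ≡ 76v (mod 121). Because gcd(76, 121) = 1, we may cancel 76 to get u ≡ v (mod 121).
We now compute 76⁻¹ mod 121 explicitly. Euclid's algorithm: 121 = 1·76 + 45, 76 = 1·45 + 31, 45 = 1·31 + 14, 31 = 2·14 + 3, 14 = 4·3 + 2, 3 = 1·2 + 1; back-substituting gives 1 = 43·76 − 27·121, so 76⁻¹ ≡ 43 (mod 121).
For any y ∈ ℤ_{121}, x = 43(y − 56) mod 121 satisfies h(x) = 76·43(y − 56) + 56 ≡ y (since 76·43 ≡ 1 mod 121). So every y has a preimage.
Hence h is bijective.
Since h is bijective, we find h⁻¹(87): we need 76x ≡ 87 − 56 ≡ 31 (mod 121). Using 76⁻¹ = 43: x ≡ 43·31 = 1333 = 11·121 + 2, so x = 2.
Check: h(2) = 76·2 + 56 = 208 = 1·121 + 87 ≡ 87 (mod 121).

2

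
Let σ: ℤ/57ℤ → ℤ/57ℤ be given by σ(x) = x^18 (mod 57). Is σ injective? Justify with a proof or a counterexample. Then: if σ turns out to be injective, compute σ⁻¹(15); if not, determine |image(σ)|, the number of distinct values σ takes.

4

σ(1) = 1^18 = 1.
σ(2): Repeated squaring mod 57: 2^1 ≡ 2, 2^2 ≡ 2² = 4, 2^4 ≡ 4² = 16, 2^8 ≡ 16² = 256 ≡ 28, 2^16 ≡ 28² = 784 ≡ 43. Since 18 = 16 + 2, 2^18 ≡ 43·4: 43·4 = 172 ≡ 1. So 2^18 ≡ 1 (mod 57).
So σ(1) = σ(2) = 1 while 1 ≠ 2, thus σ is not injective.
Since σ is not injective, we determine |image(σ)|. Computing x^18 mod 57 for each x (by repeated squaring, reducing mod 57 at every step), the values σ(0), σ(1), …, σ(56) are: 0, 1, 1, 39, 1, 1, 39, 1, 1, 39, 1, 1, 39, 1, 1, 39, 1, 1, 39, 19, 1, 39, 1, 1, 39, 1, 1, 39, 1, 1, 39, 1, 1, 39, 1, 1, 39, 1, 19, 39, 1, 1, 39, 1, 1, 39, 1, 1, 39, 1, 1, 39, 1, 1, 39, 1, 1.
The distinct values are {0, 1, 19, 39}; there are 4 of them.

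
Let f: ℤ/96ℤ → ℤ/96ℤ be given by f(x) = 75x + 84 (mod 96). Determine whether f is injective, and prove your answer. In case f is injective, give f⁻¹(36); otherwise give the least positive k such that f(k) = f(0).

Recall that f is injective if f(s) = f(t) implies s = t.
We have gcd(75, 96) = 3 > 1. Taking s = 0 and t = 32: f(0) = 84 and f(32) = 75·32 + 84 = 2484 ≡ 84 (mod 96).
So f(0) = f(32) while 0 ≠ 32, so f is not injective.
Since f is not injective, we find the least positive k with f(k) = f(0): this means 75k ≡ 0 (mod 96), i.e. 96 ∣ 75k. Since gcd(75, 96) = 3, dividing through by 3 this holds exactly when 32 ∣ 25k, and as gcd(25, 32) = 1, exactly when 32 ∣ k.
The smallest positive such k is 32.

32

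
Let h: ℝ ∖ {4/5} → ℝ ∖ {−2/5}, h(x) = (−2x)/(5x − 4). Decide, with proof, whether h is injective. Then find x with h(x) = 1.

4/7

Suppose h(a) = h(b). Cross-multiplying: (−2a)(5b − 4) = (−2b)(5a − 4).
Expanding both sides and cancelling the symmetric terms leaves 8·(a − b) = 0. Since 8 ≠ 0, a = b. Therefore h is injective.
Solving h(x) = 1: cross-multiplying gives −2x = 1(5x − 4), which rearranges to −7x = −4, so x = 4/7.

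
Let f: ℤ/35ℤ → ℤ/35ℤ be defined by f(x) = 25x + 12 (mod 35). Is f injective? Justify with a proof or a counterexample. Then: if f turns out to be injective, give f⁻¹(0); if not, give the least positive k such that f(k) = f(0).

7

We have gcd(25, 35) = 5 > 1. Taking a = 0 and b = 7: f(0) = 12 and f(7) = 25·7 + 12 = 187 ≡ 12 (mod 35).
So f(0) = f(7) while 0 ≠ 7, thus f is not injective.
Since f is not injective, we find the least positive k with f(k) = f(0): this means 25k ≡ 0 (mod 35), i.e. 35 ∣ 25k. Since gcd(25, 35) = 5, dividing through by 5 this holds exactly when 7 ∣ 5k, and as gcd(5, 7) = 1, exactly when 7 ∣ k.
The smallest positive such k is 7.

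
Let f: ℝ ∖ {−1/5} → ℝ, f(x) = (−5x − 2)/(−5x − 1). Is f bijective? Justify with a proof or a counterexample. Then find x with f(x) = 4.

If f(x) = 1, cross-multiplying gives −5(−5x − 2) = −5(−5x − 1), which simplifies to 10 = 5 — false.  So 1 has no preimage and f is not surjective.
Therefore f is not bijective.
Solving f(x) = 4: cross-multiplying gives −5x − 2 = 4(−5x − 1), which rearranges to 15x = −2, so x = −2/15.

-2/15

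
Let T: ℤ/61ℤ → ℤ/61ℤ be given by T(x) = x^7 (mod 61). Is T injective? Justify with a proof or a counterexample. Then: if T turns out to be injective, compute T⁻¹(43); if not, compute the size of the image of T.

Since 61 is prime, the nonzero elements of ℤ/61ℤ form a cyclic group of order 60.
As gcd(7, 60) = 1, raising to the 7th power is a bijection on this group: if s^7 ≡ t^7 then (st^{−1})^7 = 1, and the only element of order dividing gcd(7, 60) = 1 is 1, so s = t.
With T(0) = 0 this makes T injective on all of ℤ/61ℤ, hence bijective (finite equal-size domain and codomain). In particular T is injective.
Since T is injective, we find the preimage of 43. The inverse of x ↦ x^7 on (ℤ/61ℤ)^× is x ↦ x^43, because 7·43 = 301 = 5·60 + 1 ≡ 1 (mod 60) and x^{60} = 1 for x ≠ 0 (Fermat). So T⁻¹(43) = 43^43 mod 61.
Repeated squaring mod 61: 43^1 ≡ 43, 43^2 ≡ 43² = 1849 ≡ 19, 43^4 ≡ 19² = 361 ≡ 56, 43^8 ≡ 56² = 3136 ≡ 25, 43^16 ≡ 25² = 625 ≡ 15, 43^32 ≡ 15² = 225 ≡ 42. Since 43 = 32 + 8 + 2 + 1, 43^43 ≡ 42·25·19·43: 42·25 = 1050 ≡ 13, then 13·19 = 247 ≡ 3, then 3·43 = 129 ≡ 7. So 43^43 ≡ 7 (mod 61).
Hence T⁻¹(43) = 7.

7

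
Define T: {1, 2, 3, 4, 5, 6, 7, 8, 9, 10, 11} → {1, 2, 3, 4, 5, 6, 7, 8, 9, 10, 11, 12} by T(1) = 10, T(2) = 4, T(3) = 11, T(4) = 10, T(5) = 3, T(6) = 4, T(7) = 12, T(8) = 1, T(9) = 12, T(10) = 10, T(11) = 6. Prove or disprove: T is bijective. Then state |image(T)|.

T(1) = 10 = T(4) with 1 ≠ 4, so T is not injective, hence not bijective.
The image of T is {1, 3, 4, 6, 10, 11, 12}, which has 7 elements.

7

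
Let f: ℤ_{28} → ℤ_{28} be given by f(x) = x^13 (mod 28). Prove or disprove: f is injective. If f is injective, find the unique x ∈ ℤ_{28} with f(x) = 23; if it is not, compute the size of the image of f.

21

f(0) = 0^13 = 0.
f(14): Repeated squaring mod 28: 14^1 ≡ 14, 14^2 ≡ 14² = 196 ≡ 0, 14^4 ≡ 0² = 0, 14^8 ≡ 0² = 0. Since 13 = 8 + 4 + 1, 14^13 ≡ 0·0·14: 0·0 = 0, then 0·14 = 0. So 14^13 ≡ 0 (mod 28).
So f(0) = f(14) = 0 while 0 ≠ 14, so f is not injective.
Since f is not injective, we determine |image(f)|. Computing x^13 mod 28 for each x (by repeated squaring, reducing mod 28 at every step), the values f(0), f(1), …, f(27) are: 0, 1, 16, 3, 4, 5, 20, 7, 8, 9, 24, 11, 12, 13, 0, 15, 16, 17, 4, 19, 20, 21, 8, 23, 24, 25, 12, 27.
The distinct values are {0, 1, 3, 4, 5, 7, 8, 9, 11, 12, 13, 15, 16, 17, 19, 20, 21, 23, 24, 25, 27}; there are 21 of them.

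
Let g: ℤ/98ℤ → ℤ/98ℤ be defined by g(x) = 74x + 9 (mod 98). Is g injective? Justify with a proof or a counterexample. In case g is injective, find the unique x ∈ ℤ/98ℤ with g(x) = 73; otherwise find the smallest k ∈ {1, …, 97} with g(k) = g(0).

49

We have gcd(74, 98) = 2 > 1. Taking a = 0 and b = 49: g(0) = 9 and g(49) = 74·49 + 9 = 3635 ≡ 9 (mod 98).
So g(0) = g(49) while 0 ≠ 49, therefore g is not injective.
Since g is not injective, we find the least positive k with g(k) = g(0): this means 74k ≡ 0 (mod 98), i.e. 98 ∣ 74k. Since gcd(74, 98) = 2, dividing through by 2 this holds exactly when 49 ∣ 37k, and as gcd(37, 49) = 1, exactly when 49 ∣ k.
The smallest positive such k is 49.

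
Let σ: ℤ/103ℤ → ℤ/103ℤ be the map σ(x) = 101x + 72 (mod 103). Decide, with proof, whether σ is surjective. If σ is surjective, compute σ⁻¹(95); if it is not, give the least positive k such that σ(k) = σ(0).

Since gcd(101, 103) = 1, 101 is invertible modulo 103. Euclid's algorithm: 103 = 1·101 + 2, 101 = 50·2 + 1; back-substituting gives 1 = 51·101 − 50·103, so 101⁻¹ ≡ 51 (mod 103).
Then y ↦ 51(y − 72) is a two-sided inverse to σ, so every y ∈ ℤ/103ℤ has a preimage.
So σ is surjective.
Since σ is surjective, we compute σ⁻¹(95): solve 101x + 72 ≡ 95 (mod 103), i.e. 101x ≡ 23 (mod 103).
Multiplying by 101⁻¹ = 51 gives x ≡ 51·23 = 1173 = 11·103 + 40 ≡ 40 (mod 103).
Check: σ(40) = 101·40 + 72 = 4112 = 39·103 + 95 ≡ 95 (mod 103).

40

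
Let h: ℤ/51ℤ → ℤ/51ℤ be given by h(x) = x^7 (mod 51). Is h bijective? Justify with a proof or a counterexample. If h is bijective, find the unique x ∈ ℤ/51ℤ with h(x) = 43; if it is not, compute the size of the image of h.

Computing x^7 mod 51 for each x (by repeated squaring, reducing mod 51 at every step), the values h(0), h(1), …, h(50) are: 0, 1, 26, 45, 13, 44, 48, 46, 32, 36, 22, 20, 24, 4, 23, 42, 16, 17, 18, 43, 11, 30, 10, 14, 12, 49, 2, 39, 37, 41, 21, 40, 8, 33, 34, 35, 9, 28, 47, 27, 31, 29, 15, 19, 5, 3, 7, 38, 6, 25, 50.
Every element of ℤ/51ℤ appears exactly once in this list, so h is a bijection, and in particular bijective.
Since h is bijective, we read off the preimage of 43 from the same table: h(19) = 43, so h⁻¹(43) = 19.

19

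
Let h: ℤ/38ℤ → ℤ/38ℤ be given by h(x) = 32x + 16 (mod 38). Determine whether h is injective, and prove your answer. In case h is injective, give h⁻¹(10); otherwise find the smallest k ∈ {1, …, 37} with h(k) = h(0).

19

Recall that h is injective when h(u) = h(v) forces u = v.
We have gcd(32, 38) = 2 > 1. Taking u = 0 and v = 19: h(0) = 16 and h(19) = 32·19 + 16 = 624 ≡ 16 (mod 38).
So h(0) = h(19) while 0 ≠ 19, so h is not injective.
Since h is not injective, we find the least positive k with h(k) = h(0): this means 32k ≡ 0 (mod 38), i.e. 38 ∣ 32k. Since gcd(32, 38) = 2, dividing through by 2 this holds exactly when 19 ∣ 16k, and as gcd(16, 19) = 1, exactly when 19 ∣ k.
The smallest positive such k is 19.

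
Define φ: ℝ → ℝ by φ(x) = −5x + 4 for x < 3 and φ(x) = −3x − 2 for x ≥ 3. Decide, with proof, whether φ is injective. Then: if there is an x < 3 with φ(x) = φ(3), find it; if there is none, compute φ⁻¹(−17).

Both pieces are strictly decreasing (slopes −5 and −3), so each is injective on its own interval.
The left piece maps (−∞, 3) onto (−11, ∞); the right piece maps [3, ∞) onto (−∞, −11].
These images are disjoint, so no value is attained by both pieces. So φ is injective.
Because the two images are disjoint, no x < 3 has φ(x) = φ(3), so we compute φ⁻¹(−17): −17 lies in (−∞, −11], so solve −3x − 2 = −17: x = (−17 + 2)/(−3) = 5.

5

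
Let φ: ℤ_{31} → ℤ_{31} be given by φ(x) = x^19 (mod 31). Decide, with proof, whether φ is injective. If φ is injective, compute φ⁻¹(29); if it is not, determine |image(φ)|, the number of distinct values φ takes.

15

Since 31 is prime, the nonzero elements of ℤ_{31} form a cyclic group of order 30.
As gcd(19, 30) = 1, raising to the 19th power is a bijection on this group: if u^19 ≡ v^19 then (uv^{−1})^19 = 1, and the only element of order dividing gcd(19, 30) = 1 is 1, so u = v.
With φ(0) = 0 this makes φ injective on all of ℤ_{31}, hence bijective (finite equal-size domain and codomain). In particular φ is injective.
Since φ is injective, we find the preimage of 29. The inverse of x ↦ x^19 on (ℤ_{31})^× is x ↦ x^19, because 19·19 = 361 = 12·30 + 1 ≡ 1 (mod 30) and x^{30} = 1 for x ≠ 0 (Fermat). So φ⁻¹(29) = 29^19 mod 31.
Repeated squaring mod 31: 29^1 ≡ 29, 29^2 ≡ 29² = 841 ≡ 4, 29^4 ≡ 4² = 16, 29^8 ≡ 16² = 256 ≡ 8, 29^16 ≡ 8² = 64 ≡ 2. Since 19 = 16 + 2 + 1, 29^19 ≡ 2·4·29: 2·4 = 8, then 8·29 = 232 ≡ 15. So 29^19 ≡ 15 (mod 31).
Hence φ⁻¹(29) = 15.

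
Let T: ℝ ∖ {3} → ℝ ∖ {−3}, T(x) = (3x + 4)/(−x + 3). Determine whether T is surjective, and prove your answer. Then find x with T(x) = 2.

2/5

For any y ≠ −3, solving y(−x + 3) = 3x + 4 for x gives a well-defined x ≠ 3. So T is surjective.
Solving T(x) = 2: cross-multiplying gives 3x + 4 = 2(−x + 3), which rearranges to 5x = 2, so x = 2/5.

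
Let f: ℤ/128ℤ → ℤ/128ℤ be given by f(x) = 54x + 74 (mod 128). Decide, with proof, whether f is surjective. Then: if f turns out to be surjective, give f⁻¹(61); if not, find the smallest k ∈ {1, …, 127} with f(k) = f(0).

Since gcd(54, 128) = 2, we have 54x ≡ 0 (mod 2) for all x, so f(x) ≡ 0 (mod 2).
But 1 ≢ 0 (mod 2), so 1 ∈ ℤ/128ℤ has no preimage. Therefore f is not surjective.
Since f is not surjective, we find the least positive k with f(k) = f(0): this means 54k ≡ 0 (mod 128), i.e. 128 ∣ 54k. Since gcd(54, 128) = 2, dividing through by 2 this holds exactly when 64 ∣ 27k, and as gcd(27, 64) = 1, exactly when 64 ∣ k.
The smallest positive such k is 64.

64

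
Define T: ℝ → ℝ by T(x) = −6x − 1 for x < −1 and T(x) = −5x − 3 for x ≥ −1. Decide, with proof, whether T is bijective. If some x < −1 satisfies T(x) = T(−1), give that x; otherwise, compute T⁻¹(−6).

Both pieces are strictly decreasing (slopes −6 and −5), so each is injective on its own interval.
The left piece maps (−∞, −1) onto (5, ∞); the right piece maps [−1, ∞) onto (−∞, 2].
The images leave a gap (5 has no preimage), so T is not surjective, hence not bijective.
Because the two images are disjoint, no x < −1 has T(x) = T(−1), so we compute T⁻¹(−6): −6 lies in (−∞, 2], so solve −5x − 3 = −6: x = (−6 + 3)/(−5) = 3/5.

3/5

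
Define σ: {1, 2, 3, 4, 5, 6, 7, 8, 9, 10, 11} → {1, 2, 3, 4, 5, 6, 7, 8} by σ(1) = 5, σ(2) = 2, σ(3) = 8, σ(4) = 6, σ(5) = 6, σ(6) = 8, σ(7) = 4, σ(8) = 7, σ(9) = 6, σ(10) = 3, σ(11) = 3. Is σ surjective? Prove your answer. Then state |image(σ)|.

7

No element maps to 1, so σ is not surjective.
The image of σ is {2, 3, 4, 5, 6, 7, 8}, which has 7 elements.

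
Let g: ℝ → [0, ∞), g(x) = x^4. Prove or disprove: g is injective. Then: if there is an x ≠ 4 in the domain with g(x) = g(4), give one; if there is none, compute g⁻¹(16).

-4

g(4) = 256 = (−4)^4 = g(−4) (since 4 is even), with 4 ≠ −4. So g is not injective.
For the follow-up, such an x exists: taking x = −4 ∈ ℝ gives g(−4) = 256 = g(4) with −4 ≠ 4.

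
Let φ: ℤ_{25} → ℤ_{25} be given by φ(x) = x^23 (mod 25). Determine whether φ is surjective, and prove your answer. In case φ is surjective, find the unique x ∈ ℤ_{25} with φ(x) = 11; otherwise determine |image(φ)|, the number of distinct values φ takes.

21

φ(0) = 0^23 = 0.
φ(5): Repeated squaring mod 25: 5^1 ≡ 5, 5^2 ≡ 5² = 25 ≡ 0, 5^4 ≡ 0² = 0, 5^8 ≡ 0² = 0, 5^16 ≡ 0² = 0. Since 23 = 16 + 4 + 2 + 1, 5^23 ≡ 0·0·0·5: 0·0 = 0, then 0·0 = 0, then 0·5 = 0. So 5^23 ≡ 0 (mod 25).
So φ(0) = φ(5) = 0 while 0 ≠ 5, therefore φ is not injective.
A non-injective map from the 25-element set ℤ_{25} to itself takes at most 24 distinct values, so it cannot be surjective. So φ is not surjective.
Since φ is not surjective, we determine |image(φ)|. Computing x^23 mod 25 for each x (by repeated squaring, reducing mod 25 at every step), the values φ(0), φ(1), …, φ(24) are: 0, 1, 8, 2, 14, 0, 16, 18, 12, 4, 0, 6, 3, 22, 19, 0, 21, 13, 7, 9, 0, 11, 23, 17, 24.
The distinct values are {0, 1, 2, 3, 4, 6, 7, 8, 9, 11, 12, 13, 14, 16, 17, 18, 19, 21, 22, 23, 24}; there are 21 of them.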